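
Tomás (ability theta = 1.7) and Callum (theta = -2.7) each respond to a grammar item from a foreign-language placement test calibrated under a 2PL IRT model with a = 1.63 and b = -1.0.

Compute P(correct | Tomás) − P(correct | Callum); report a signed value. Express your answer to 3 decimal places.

0.929

P(theta) = 1 / (1 + exp(−a(theta − b)))
P(Tomás) = 0.9879  [exponent 4.4010]
P(Callum) = 0.0589  [exponent -2.7710]
Difference = 0.9879 − 0.0589 = 0.9290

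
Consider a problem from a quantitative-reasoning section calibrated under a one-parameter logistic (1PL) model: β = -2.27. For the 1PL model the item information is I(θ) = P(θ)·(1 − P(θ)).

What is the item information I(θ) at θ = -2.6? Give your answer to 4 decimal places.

0.2433

P = 1/(1+e^{0.3300}) = 0.4182
P(1−P) = 0.4182 × 0.5818 = 0.2433
I = P(1−P) = 0.24332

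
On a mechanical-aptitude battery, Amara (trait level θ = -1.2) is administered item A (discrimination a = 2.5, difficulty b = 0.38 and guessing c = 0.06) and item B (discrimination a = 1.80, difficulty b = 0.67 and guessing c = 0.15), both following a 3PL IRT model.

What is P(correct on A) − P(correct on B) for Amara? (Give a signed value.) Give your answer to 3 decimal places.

-0.101

P(θ) = c + (1 − c) · 1 / (1 + exp(−a(θ − b)))
P_A = 0.0778
P_B = 0.1784
P_A − P_B = -0.1006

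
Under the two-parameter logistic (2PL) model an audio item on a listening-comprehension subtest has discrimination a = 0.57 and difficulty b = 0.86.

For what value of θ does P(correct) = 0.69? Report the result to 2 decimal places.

P(θ) = 1 / (1 + exp(−a(θ − b)))
logit = ln(0.6900/0.3100) = 0.8001
θ = b + logit/(a) = 0.86 + 0.8001/0.5700 = 2.2637

2.26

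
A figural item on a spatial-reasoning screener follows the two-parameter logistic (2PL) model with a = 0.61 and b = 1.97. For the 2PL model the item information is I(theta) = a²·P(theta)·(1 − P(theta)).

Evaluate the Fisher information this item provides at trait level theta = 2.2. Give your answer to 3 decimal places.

P = 1/(1+e^{-0.1403}) = 0.5350
P(1−P) = 0.5350 × 0.4650 = 0.2488
I = a² × P(1−P) = 0.61² × 0.2488 = 0.09257

0.093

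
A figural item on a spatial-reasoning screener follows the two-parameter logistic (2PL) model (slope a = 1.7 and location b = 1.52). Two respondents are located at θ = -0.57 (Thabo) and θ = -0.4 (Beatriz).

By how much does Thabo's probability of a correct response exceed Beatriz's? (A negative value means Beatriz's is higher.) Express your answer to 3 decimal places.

P(θ) = 1 / (1 + exp(−a(θ − b)))
P(Thabo) = 0.0278  [exponent -3.5530]
P(Beatriz) = 0.0368  [exponent -3.2640]
Difference = 0.0278 − 0.0368 = -0.0090

-0.009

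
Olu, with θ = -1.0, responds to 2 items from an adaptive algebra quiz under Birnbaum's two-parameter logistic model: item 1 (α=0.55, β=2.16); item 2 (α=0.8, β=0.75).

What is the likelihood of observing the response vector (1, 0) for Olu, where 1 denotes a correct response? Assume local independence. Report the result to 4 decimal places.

0.1200

P(θ) = 1 / (1 + exp(−α(θ − β)))
P_1 = 1/(1+e^{1.7380}) = 0.1496
P_2 = 1/(1+e^{1.4000}) = 0.1978
L = P_1 × (1−P_2) = 0.1496 × 0.8022 = 0.11998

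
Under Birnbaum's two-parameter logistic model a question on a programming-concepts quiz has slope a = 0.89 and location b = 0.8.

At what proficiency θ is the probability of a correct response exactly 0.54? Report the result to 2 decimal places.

0.98

P(θ) = 1 / (1 + exp(−a(θ − b)))
logit = ln(0.5400/0.4600) = 0.1603
θ = b + logit/(a) = 0.8 + 0.1603/0.8900 = 0.9802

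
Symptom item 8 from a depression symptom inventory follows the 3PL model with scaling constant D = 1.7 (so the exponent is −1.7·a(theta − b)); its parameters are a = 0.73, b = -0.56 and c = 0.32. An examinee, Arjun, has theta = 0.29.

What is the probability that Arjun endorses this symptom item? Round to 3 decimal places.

P(theta) = c + (1 − c) · 1 / (1 + exp(−D·a(theta − b)))
Exponent: 1.7 × 0.73 × (0.29 − (-0.56)) = 1.0549
1/(1 + e^{-1.0549}) = 0.7417
P = 0.32 + 0.68 × 0.7417 = 0.8244

0.824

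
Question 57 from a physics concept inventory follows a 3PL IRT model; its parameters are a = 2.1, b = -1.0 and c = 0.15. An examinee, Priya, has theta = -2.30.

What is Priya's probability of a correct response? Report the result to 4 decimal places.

P(theta) = c + (1 − c) · 1 / (1 + exp(−a(theta − b)))
Exponent: 2.1 × (-2.30 − (-1.0)) = -2.7300
1/(1 + e^{2.7300}) = 0.0612
P = 0.15 + 0.85 × 0.0612 = 0.2020

0.2020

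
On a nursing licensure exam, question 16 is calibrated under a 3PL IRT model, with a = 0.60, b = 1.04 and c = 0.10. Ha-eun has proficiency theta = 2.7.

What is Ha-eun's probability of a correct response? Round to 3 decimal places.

0.757

P(theta) = c + (1 − c) · 1 / (1 + exp(−a(theta − b)))
Exponent: 0.60 × (2.7 − 1.04) = 0.9960
1/(1 + e^{-0.9960}) = 0.7303
P = 0.10 + 0.90 × 0.7303 = 0.7572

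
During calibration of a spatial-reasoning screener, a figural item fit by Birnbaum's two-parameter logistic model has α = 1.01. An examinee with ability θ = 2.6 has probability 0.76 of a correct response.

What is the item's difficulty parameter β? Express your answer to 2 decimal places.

P(θ) = 1 / (1 + exp(−α(θ − β)))
logit(0.76) = ln(0.76/0.24) = 1.1527
β = θ − logit/(α) = 2.6 − 1.1527/1.0100 = 1.4587

1.46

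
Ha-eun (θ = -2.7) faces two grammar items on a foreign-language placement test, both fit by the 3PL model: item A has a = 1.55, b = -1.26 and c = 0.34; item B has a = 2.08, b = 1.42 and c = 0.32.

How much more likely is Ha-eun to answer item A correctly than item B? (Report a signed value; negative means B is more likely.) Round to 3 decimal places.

0.084

P(θ) = c + (1 − c) · 1 / (1 + exp(−a(θ − b)))
P_A = 0.4040
P_B = 0.3201
P_A − P_B = 0.0838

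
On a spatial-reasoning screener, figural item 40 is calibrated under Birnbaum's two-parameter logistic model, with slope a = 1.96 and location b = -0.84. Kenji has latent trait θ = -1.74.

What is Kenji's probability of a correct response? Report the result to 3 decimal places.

P(θ) = 1 / (1 + exp(−a(θ − b)))
Exponent: 1.96 × (-1.74 − (-0.84)) = -1.7640
1/(1 + e^{1.7640}) = 0.1463

0.146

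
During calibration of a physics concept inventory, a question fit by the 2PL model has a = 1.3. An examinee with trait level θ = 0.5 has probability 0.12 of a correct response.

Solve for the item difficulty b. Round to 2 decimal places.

2.03

P(θ) = 1 / (1 + exp(−a(θ − b)))
logit(0.12) = ln(0.12/0.88) = -1.9924
b = θ − logit/(a) = 0.5 − (-1.9924)/1.3000 = 2.0326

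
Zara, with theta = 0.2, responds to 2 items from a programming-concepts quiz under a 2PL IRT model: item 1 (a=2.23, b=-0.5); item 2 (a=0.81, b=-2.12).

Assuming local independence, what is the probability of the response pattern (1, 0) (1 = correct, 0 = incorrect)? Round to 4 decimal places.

P(theta) = 1 / (1 + exp(−a(theta − b)))
P_1 = 1/(1+e^{-1.5610}) = 0.8265
P_2 = 1/(1+e^{-1.8792}) = 0.8675
L = P_1 × (1−P_2) = 0.8265 × 0.1325 = 0.10949

0.1095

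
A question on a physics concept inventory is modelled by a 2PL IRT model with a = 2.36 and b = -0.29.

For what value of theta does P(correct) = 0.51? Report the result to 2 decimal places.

P(theta) = 1 / (1 + exp(−a(theta − b)))
logit = ln(0.5100/0.4900) = 0.0400
theta = b + logit/(a) = -0.29 + 0.0400/2.3600 = -0.2730

-0.27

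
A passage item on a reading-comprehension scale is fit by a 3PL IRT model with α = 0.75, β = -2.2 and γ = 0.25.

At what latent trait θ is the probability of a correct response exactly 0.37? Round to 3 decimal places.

P(θ) = γ + (1 − γ) · 1 / (1 + exp(−α(θ − β)))
Remove guessing floor: (0.37 − 0.25)/(1 − 0.25) = 0.1600
logit = ln(0.1600/0.8400) = -1.6582
θ = β + logit/(α) = -2.2 + (-1.6582)/0.7500 = -4.4110

-4.411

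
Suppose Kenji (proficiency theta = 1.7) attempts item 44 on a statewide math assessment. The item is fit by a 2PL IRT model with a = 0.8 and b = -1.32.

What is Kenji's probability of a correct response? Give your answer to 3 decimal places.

P(theta) = 1 / (1 + exp(−a(theta − b)))
Exponent: 0.8 × (1.7 − (-1.32)) = 2.4160
1/(1 + e^{-2.4160}) = 0.9180

0.918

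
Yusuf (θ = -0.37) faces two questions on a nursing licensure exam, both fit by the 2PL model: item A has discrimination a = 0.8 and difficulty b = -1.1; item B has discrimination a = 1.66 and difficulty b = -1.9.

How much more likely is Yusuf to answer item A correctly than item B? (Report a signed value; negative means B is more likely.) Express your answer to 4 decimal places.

-0.2849

P(θ) = 1 / (1 + exp(−a(θ − b)))
P_A = 0.6420
P_B = 0.9269
P_A − P_B = -0.2849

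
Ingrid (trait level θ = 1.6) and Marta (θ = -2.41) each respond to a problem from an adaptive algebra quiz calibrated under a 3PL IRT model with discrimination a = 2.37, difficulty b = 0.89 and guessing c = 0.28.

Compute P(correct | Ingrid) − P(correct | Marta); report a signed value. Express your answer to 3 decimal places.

0.607

P(θ) = c + (1 − c) · 1 / (1 + exp(−a(θ − b)))
P(Ingrid) = 0.8871  [exponent 1.6827]
P(Marta) = 0.2803  [exponent -7.8210]
Difference = 0.8871 − 0.2803 = 0.6069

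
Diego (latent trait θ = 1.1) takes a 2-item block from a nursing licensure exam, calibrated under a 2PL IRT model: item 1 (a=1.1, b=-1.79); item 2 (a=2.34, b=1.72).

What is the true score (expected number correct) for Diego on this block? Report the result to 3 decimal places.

P(θ) = 1 / (1 + exp(−a(θ − b)))
P_1 = 1/(1+e^{-3.1790}) = 0.9600
P_2 = 1/(1+e^{1.4508}) = 0.1899
E[score] = 0.9600 + 0.1899 = 1.1499

1.150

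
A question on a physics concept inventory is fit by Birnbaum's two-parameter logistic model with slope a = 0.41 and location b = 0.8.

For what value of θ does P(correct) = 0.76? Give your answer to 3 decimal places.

P(θ) = 1 / (1 + exp(−a(θ − b)))
logit = ln(0.7600/0.2400) = 1.1527
θ = b + logit/(a) = 0.8 + 1.1527/0.4100 = 3.6114

3.611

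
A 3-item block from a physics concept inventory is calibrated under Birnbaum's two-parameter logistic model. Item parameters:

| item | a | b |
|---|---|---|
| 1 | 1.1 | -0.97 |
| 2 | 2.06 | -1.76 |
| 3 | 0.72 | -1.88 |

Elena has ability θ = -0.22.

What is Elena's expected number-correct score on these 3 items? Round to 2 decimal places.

P(θ) = 1 / (1 + exp(−a(θ − b)))
P_1 = 1/(1+e^{-0.8250}) = 0.6953
P_2 = 1/(1+e^{-3.1724}) = 0.9598
P_3 = 1/(1+e^{-1.1952}) = 0.7677
E[score] = 0.6953 + 0.9598 + 0.7677 = 2.4227

2.42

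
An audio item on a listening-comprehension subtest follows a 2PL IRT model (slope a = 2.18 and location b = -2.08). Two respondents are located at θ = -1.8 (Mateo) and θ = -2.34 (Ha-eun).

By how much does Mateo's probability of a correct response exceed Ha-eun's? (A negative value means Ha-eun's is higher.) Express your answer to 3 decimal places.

0.286

P(θ) = 1 / (1 + exp(−a(θ − b)))
P(Mateo) = 0.6480  [exponent 0.6104]
P(Ha-eun) = 0.3620  [exponent -0.5668]
Difference = 0.6480 − 0.3620 = 0.2861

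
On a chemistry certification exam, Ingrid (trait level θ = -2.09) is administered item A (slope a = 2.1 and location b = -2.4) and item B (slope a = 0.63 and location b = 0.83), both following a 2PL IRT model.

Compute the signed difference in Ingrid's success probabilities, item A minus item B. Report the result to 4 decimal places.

0.5201

P(θ) = 1 / (1 + exp(−a(θ − b)))
P_A = 0.6572
P_B = 0.1371
P_A − P_B = 0.5201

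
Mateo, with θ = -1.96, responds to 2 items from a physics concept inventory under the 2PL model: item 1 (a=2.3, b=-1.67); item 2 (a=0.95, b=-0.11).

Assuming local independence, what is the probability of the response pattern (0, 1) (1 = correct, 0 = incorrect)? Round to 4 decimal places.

P(θ) = 1 / (1 + exp(−a(θ − b)))
P_1 = 1/(1+e^{0.6670}) = 0.3392
P_2 = 1/(1+e^{1.7575}) = 0.1471
L = (1−P_1) × P_2 = 0.6608 × 0.1471 = 0.09721

0.0972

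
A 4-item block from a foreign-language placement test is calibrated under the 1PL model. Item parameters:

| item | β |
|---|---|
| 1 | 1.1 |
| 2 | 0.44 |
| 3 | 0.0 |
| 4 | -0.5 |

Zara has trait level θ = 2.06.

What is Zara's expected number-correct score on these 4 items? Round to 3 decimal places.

3.373

P(θ) = 1 / (1 + exp(−(θ − β)))
P_1 = 1/(1+e^{-0.9600}) = 0.7231
P_2 = 1/(1+e^{-1.6200}) = 0.8348
P_3 = 1/(1+e^{-2.0600}) = 0.8870
P_4 = 1/(1+e^{-2.5600}) = 0.9282
E[score] = 0.7231 + 0.8348 + 0.8870 + 0.9282 = 3.3731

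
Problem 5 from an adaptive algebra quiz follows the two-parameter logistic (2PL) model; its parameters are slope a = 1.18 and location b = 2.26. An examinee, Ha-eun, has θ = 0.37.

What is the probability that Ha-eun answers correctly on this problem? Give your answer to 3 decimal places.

0.097

P(θ) = 1 / (1 + exp(−a(θ − b)))
Exponent: 1.18 × (0.37 − 2.26) = -2.2302
1/(1 + e^{2.2302}) = 0.0971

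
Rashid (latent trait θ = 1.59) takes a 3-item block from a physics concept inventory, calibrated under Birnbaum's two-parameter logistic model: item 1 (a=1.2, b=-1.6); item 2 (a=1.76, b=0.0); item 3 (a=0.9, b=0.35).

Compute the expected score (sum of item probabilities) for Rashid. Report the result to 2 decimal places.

P(θ) = 1 / (1 + exp(−a(θ − b)))
P_1 = 1/(1+e^{-3.8280}) = 0.9787
P_2 = 1/(1+e^{-2.7984}) = 0.9426
P_3 = 1/(1+e^{-1.1160}) = 0.7532
E[score] = 0.9787 + 0.9426 + 0.7532 = 2.6745

2.67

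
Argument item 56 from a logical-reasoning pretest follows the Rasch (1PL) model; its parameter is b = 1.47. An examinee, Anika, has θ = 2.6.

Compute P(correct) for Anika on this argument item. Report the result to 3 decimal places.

0.756

P(θ) = 1 / (1 + exp(−(θ − b)))
Exponent: (2.6 − 1.47) = 1.1300
1/(1 + e^{-1.1300}) = 0.7558
P = 0.7558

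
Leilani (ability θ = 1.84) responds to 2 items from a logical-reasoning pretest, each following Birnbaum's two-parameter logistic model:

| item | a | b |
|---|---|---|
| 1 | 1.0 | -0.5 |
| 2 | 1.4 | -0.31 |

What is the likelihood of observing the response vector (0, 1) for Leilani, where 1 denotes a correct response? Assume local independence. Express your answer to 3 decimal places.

P(θ) = 1 / (1 + exp(−a(θ − b)))
P_1 = 1/(1+e^{-2.3400}) = 0.9121
P_2 = 1/(1+e^{-3.0100}) = 0.9530
L = (1−P_1) × P_2 = 0.0879 × 0.9530 = 0.08374

0.084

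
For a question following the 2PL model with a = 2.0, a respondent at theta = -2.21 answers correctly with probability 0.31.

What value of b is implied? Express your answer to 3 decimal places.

-1.810

P(theta) = 1 / (1 + exp(−a(theta − b)))
logit(0.31) = ln(0.31/0.69) = -0.8001
b = theta − logit/(a) = -2.21 − (-0.8001)/2.0000 = -1.8099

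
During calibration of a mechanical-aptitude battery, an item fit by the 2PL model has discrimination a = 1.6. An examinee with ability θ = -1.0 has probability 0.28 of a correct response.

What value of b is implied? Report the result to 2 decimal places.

-0.41

P(θ) = 1 / (1 + exp(−a(θ − b)))
logit(0.28) = ln(0.28/0.72) = -0.9445
b = θ − logit/(a) = -1.0 − (-0.9445)/1.6000 = -0.4097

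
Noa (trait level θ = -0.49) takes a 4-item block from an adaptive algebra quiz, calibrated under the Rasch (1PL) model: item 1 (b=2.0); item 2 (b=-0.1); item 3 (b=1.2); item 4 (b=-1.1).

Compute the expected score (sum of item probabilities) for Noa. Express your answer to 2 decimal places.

1.28

P(θ) = 1 / (1 + exp(−(θ − b)))
P_1 = 1/(1+e^{2.4900}) = 0.0766
P_2 = 1/(1+e^{0.3900}) = 0.4037
P_3 = 1/(1+e^{1.6900}) = 0.1558
P_4 = 1/(1+e^{-0.6100}) = 0.6479
E[score] = 0.0766 + 0.4037 + 0.1558 + 0.6479 = 1.2840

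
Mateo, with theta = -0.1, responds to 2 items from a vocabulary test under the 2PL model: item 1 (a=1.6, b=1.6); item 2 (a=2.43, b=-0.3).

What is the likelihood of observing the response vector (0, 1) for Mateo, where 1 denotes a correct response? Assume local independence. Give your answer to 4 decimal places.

P(theta) = 1 / (1 + exp(−a(theta − b)))
P_1 = 1/(1+e^{2.7200}) = 0.0618
P_2 = 1/(1+e^{-0.4860}) = 0.6192
L = (1−P_1) × P_2 = 0.9382 × 0.6192 = 0.58090

0.5809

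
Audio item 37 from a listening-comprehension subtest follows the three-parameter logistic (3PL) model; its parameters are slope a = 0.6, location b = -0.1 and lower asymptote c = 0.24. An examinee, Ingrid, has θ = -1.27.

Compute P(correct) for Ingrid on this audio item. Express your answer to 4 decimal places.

0.4918

P(θ) = c + (1 − c) · 1 / (1 + exp(−a(θ − b)))
Exponent: 0.6 × (-1.27 − (-0.1)) = -0.7020
1/(1 + e^{0.7020}) = 0.3314
P = 0.24 + 0.76 × 0.3314 = 0.4918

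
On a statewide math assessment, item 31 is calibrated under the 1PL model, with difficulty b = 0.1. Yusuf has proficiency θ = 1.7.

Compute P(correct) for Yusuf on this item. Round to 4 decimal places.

P(θ) = 1 / (1 + exp(−(θ − b)))
Exponent: (1.7 − 0.1) = 1.6000
1/(1 + e^{-1.6000}) = 0.8320
P = 0.8320

0.8320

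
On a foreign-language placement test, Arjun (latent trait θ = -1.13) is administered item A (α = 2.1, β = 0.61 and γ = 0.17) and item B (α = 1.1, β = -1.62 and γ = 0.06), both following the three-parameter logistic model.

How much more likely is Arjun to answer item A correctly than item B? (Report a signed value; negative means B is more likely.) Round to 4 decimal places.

P(θ) = γ + (1 − γ) · 1 / (1 + exp(−α(θ − β)))
P_A = 0.1909
P_B = 0.6537
P_A − P_B = -0.4627

-0.4627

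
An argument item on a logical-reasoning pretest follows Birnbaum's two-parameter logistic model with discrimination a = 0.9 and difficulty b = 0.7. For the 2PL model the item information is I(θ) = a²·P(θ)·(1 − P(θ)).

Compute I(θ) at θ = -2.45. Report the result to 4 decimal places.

0.0424

P = 1/(1+e^{2.8350}) = 0.0555
P(1−P) = 0.0555 × 0.9445 = 0.0524
I = a² × P(1−P) = 0.9² × 0.0524 = 0.04243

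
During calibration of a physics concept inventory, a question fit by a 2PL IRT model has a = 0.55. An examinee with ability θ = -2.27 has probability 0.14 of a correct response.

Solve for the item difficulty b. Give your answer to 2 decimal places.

1.03

P(θ) = 1 / (1 + exp(−a(θ − b)))
logit(0.14) = ln(0.14/0.86) = -1.8153
b = θ − logit/(a) = -2.27 − (-1.8153)/0.5500 = 1.0305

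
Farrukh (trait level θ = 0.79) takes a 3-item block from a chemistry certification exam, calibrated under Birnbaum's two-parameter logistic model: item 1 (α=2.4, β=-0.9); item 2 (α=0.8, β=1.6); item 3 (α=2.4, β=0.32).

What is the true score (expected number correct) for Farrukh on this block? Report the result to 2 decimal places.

P(θ) = 1 / (1 + exp(−α(θ − β)))
P_1 = 1/(1+e^{-4.0560}) = 0.9830
P_2 = 1/(1+e^{0.6480}) = 0.3434
P_3 = 1/(1+e^{-1.1280}) = 0.7555
E[score] = 0.9830 + 0.3434 + 0.7555 = 2.0819

2.08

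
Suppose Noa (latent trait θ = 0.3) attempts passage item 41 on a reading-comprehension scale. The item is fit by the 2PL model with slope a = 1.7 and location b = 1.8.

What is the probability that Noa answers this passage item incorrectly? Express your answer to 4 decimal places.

P(θ) = 1 / (1 + exp(−a(θ − b)))
Exponent: 1.7 × (0.3 − 1.8) = -2.5500
1/(1 + e^{2.5500}) = 0.0724
P(incorrect) = 1 − 0.0724 = 0.9276

0.9276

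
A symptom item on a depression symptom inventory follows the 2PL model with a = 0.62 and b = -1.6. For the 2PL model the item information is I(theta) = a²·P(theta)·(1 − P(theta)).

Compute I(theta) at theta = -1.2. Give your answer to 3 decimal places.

P = 1/(1+e^{-0.2480}) = 0.5617
P(1−P) = 0.5617 × 0.4383 = 0.2462
I = a² × P(1−P) = 0.62² × 0.2462 = 0.09464

0.095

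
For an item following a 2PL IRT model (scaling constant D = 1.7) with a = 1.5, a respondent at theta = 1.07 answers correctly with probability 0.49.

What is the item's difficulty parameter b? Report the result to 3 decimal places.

1.086

P(theta) = 1 / (1 + exp(−D·a(theta − b)))
logit(0.49) = ln(0.49/0.51) = -0.0400
b = theta − logit/(1.7·a) = 1.07 − (-0.0400)/2.5500 = 1.0857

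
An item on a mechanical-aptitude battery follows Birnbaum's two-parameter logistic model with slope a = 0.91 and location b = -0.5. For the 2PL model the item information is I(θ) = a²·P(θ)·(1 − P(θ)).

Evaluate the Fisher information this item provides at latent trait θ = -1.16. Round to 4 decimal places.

P = 1/(1+e^{0.6006}) = 0.3542
P(1−P) = 0.3542 × 0.6458 = 0.2287
I = a² × P(1−P) = 0.91² × 0.2287 = 0.18942

0.1894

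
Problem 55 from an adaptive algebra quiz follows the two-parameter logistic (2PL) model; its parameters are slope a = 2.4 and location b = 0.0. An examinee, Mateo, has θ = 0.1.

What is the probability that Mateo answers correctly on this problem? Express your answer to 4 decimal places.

0.5597

P(θ) = 1 / (1 + exp(−a(θ − b)))
Exponent: 2.4 × (0.1 − 0.0) = 0.2400
1/(1 + e^{-0.2400}) = 0.5597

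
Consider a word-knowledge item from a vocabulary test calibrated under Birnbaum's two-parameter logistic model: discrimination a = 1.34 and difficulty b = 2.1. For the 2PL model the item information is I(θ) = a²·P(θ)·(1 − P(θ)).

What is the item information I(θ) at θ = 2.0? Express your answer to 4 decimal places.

0.4469

P = 1/(1+e^{0.1340}) = 0.4666
P(1−P) = 0.4666 × 0.5334 = 0.2489
I = a² × P(1−P) = 1.34² × 0.2489 = 0.44689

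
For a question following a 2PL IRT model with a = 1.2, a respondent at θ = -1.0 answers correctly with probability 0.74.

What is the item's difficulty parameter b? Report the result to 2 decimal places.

P(θ) = 1 / (1 + exp(−a(θ − b)))
logit(0.74) = ln(0.74/0.26) = 1.0460
b = θ − logit/(a) = -1.0 − 1.0460/1.2000 = -1.8716

-1.87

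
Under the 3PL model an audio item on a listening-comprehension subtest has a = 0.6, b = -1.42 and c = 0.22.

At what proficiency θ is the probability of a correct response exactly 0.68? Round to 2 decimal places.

-0.82

P(θ) = c + (1 − c) · 1 / (1 + exp(−a(θ − b)))
Remove guessing floor: (0.68 − 0.22)/(1 − 0.22) = 0.5897
logit = ln(0.5897/0.4103) = 0.3629
θ = b + logit/(a) = -1.42 + 0.3629/0.6000 = -0.8152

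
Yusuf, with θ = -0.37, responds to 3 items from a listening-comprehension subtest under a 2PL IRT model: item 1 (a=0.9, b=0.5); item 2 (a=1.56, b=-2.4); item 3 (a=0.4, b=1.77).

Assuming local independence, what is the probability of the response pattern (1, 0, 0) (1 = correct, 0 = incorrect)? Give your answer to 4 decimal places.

0.0089

P(θ) = 1 / (1 + exp(−a(θ − b)))
P_1 = 1/(1+e^{0.7830}) = 0.3137
P_2 = 1/(1+e^{-3.1668}) = 0.9596
P_3 = 1/(1+e^{0.8560}) = 0.2982
L = P_1 × (1−P_2) × (1−P_3) = 0.3137 × 0.0404 × 0.7018 = 0.00890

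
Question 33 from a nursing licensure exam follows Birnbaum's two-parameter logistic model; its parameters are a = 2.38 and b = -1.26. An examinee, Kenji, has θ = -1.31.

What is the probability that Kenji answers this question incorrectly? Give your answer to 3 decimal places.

0.530

P(θ) = 1 / (1 + exp(−a(θ − b)))
Exponent: 2.38 × (-1.31 − (-1.26)) = -0.1190
1/(1 + e^{0.1190}) = 0.4703
P(incorrect) = 1 − 0.4703 = 0.5297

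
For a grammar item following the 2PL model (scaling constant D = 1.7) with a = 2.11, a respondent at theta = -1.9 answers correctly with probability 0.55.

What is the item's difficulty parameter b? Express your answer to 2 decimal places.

P(theta) = 1 / (1 + exp(−D·a(theta − b)))
logit(0.55) = ln(0.55/0.45) = 0.2007
b = theta − logit/(1.7·a) = -1.9 − 0.2007/3.5870 = -1.9559

-1.96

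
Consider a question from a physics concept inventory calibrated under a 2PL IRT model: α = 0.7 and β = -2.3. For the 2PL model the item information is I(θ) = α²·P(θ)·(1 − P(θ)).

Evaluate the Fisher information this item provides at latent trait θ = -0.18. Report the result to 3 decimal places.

0.074

P = 1/(1+e^{-1.4840}) = 0.8152
P(1−P) = 0.8152 × 0.1848 = 0.1507
I = α² × P(1−P) = 0.7² × 0.1507 = 0.07383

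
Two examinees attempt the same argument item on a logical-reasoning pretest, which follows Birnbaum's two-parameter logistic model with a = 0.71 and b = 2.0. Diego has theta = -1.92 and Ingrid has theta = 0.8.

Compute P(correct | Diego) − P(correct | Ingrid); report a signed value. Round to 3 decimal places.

-0.241

P(theta) = 1 / (1 + exp(−a(theta − b)))
P(Diego) = 0.0582  [exponent -2.7832]
P(Ingrid) = 0.2990  [exponent -0.8520]
Difference = 0.0582 − 0.2990 = -0.2408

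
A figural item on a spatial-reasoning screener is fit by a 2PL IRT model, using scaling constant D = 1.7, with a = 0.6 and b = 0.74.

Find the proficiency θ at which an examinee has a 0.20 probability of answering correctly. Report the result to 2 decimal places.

-0.62

P(θ) = 1 / (1 + exp(−D·a(θ − b)))
logit = ln(0.2000/0.8000) = -1.3863
θ = b + logit/(1.7·a) = 0.74 + (-1.3863)/1.0200 = -0.6191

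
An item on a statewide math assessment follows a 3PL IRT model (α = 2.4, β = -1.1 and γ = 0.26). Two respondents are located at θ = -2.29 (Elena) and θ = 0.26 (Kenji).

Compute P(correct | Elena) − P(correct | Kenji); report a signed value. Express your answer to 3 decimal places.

-0.673

P(θ) = γ + (1 − γ) · 1 / (1 + exp(−α(θ − β)))
P(Elena) = 0.3002  [exponent -2.8560]
P(Kenji) = 0.9727  [exponent 3.2640]
Difference = 0.3002 − 0.9727 = -0.6725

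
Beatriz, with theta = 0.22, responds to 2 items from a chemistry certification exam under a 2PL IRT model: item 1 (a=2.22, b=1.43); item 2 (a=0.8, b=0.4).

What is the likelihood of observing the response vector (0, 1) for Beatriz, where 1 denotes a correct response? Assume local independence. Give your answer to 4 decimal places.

0.4345

P(theta) = 1 / (1 + exp(−a(theta − b)))
P_1 = 1/(1+e^{2.6862}) = 0.0638
P_2 = 1/(1+e^{0.1440}) = 0.4641
L = (1−P_1) × P_2 = 0.9362 × 0.4641 = 0.43446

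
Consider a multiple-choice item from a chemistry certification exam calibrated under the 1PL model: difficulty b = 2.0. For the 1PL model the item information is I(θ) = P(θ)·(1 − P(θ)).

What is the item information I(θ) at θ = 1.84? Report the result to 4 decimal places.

P = 1/(1+e^{0.1600}) = 0.4601
P(1−P) = 0.4601 × 0.5399 = 0.2484
I = P(1−P) = 0.24841

0.2484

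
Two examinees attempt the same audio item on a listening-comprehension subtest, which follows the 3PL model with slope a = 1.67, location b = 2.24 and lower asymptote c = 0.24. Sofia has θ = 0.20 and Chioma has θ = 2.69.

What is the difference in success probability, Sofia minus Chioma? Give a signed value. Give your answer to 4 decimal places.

-0.4920

P(θ) = c + (1 − c) · 1 / (1 + exp(−a(θ − b)))
P(Sofia) = 0.2644  [exponent -3.4068]
P(Chioma) = 0.7564  [exponent 0.7515]
Difference = 0.2644 − 0.7564 = -0.4920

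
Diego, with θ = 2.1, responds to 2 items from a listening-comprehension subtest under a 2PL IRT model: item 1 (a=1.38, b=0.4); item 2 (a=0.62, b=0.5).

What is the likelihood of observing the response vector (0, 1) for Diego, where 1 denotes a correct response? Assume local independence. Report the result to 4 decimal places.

0.0637

P(θ) = 1 / (1 + exp(−a(θ − b)))
P_1 = 1/(1+e^{-2.3460}) = 0.9126
P_2 = 1/(1+e^{-0.9920}) = 0.7295
L = (1−P_1) × P_2 = 0.0874 × 0.7295 = 0.06375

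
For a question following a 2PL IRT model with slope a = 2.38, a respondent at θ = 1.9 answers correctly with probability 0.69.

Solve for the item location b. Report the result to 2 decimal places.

1.56

P(θ) = 1 / (1 + exp(−a(θ − b)))
logit(0.69) = ln(0.69/0.31) = 0.8001
b = θ − logit/(a) = 1.9 − 0.8001/2.3800 = 1.5638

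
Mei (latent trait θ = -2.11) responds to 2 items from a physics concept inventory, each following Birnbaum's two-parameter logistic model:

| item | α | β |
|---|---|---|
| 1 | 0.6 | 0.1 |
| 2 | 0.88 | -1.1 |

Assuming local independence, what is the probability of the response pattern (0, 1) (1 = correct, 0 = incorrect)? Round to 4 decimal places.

0.2302

P(θ) = 1 / (1 + exp(−α(θ − β)))
P_1 = 1/(1+e^{1.3260}) = 0.2098
P_2 = 1/(1+e^{0.8888}) = 0.2914
L = (1−P_1) × P_2 = 0.7902 × 0.2914 = 0.23022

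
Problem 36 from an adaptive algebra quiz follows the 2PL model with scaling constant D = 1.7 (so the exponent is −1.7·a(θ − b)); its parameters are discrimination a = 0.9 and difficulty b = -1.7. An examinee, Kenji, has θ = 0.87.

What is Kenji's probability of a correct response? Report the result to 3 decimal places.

0.981

P(θ) = 1 / (1 + exp(−D·a(θ − b)))
Exponent: 1.7 × 0.9 × (0.87 − (-1.7)) = 3.9321
1/(1 + e^{-3.9321}) = 0.9808
P = 0.9808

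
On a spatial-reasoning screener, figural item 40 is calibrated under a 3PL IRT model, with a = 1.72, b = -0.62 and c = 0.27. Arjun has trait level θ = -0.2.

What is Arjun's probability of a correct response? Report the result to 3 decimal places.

P(θ) = c + (1 − c) · 1 / (1 + exp(−a(θ − b)))
Exponent: 1.72 × (-0.2 − (-0.62)) = 0.7224
1/(1 + e^{-0.7224}) = 0.6731
P = 0.27 + 0.73 × 0.6731 = 0.7614

0.761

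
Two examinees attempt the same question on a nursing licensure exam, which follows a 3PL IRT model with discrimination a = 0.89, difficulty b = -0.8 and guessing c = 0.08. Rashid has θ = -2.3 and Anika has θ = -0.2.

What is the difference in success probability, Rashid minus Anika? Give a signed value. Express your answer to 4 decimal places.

P(θ) = c + (1 − c) · 1 / (1 + exp(−a(θ − b)))
P(Rashid) = 0.2717  [exponent -1.3350]
P(Anika) = 0.6600  [exponent 0.5340]
Difference = 0.2717 − 0.6600 = -0.3883

-0.3883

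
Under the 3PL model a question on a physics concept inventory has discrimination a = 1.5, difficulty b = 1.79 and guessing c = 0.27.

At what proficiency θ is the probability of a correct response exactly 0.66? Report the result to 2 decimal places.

1.88

P(θ) = c + (1 − c) · 1 / (1 + exp(−a(θ − b)))
Remove guessing floor: (0.66 − 0.27)/(1 − 0.27) = 0.5342
logit = ln(0.5342/0.4658) = 0.1372
θ = b + logit/(a) = 1.79 + 0.1372/1.5000 = 1.8815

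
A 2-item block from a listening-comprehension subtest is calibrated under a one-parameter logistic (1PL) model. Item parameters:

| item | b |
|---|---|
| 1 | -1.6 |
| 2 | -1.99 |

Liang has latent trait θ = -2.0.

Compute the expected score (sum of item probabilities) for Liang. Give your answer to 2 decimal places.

0.90

P(θ) = 1 / (1 + exp(−(θ − b)))
P_1 = 1/(1+e^{0.4000}) = 0.4013
P_2 = 1/(1+e^{0.0100}) = 0.4975
E[score] = 0.4013 + 0.4975 = 0.8988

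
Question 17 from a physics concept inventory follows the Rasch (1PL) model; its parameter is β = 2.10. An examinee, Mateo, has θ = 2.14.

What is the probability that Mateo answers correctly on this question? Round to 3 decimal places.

0.510

P(θ) = 1 / (1 + exp(−(θ − β)))
Exponent: (2.14 − 2.10) = 0.0400
1/(1 + e^{-0.0400}) = 0.5100
P = 0.5100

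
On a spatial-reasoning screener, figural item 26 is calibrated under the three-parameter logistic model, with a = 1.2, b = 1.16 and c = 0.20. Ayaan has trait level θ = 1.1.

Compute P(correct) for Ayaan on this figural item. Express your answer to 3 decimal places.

P(θ) = c + (1 − c) · 1 / (1 + exp(−a(θ − b)))
Exponent: 1.2 × (1.1 − 1.16) = -0.0720
1/(1 + e^{0.0720}) = 0.4820
P = 0.20 + 0.80 × 0.4820 = 0.5856

0.586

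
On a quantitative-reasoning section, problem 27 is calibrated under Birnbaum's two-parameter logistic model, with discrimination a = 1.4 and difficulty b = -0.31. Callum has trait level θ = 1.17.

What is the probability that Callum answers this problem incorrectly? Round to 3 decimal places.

P(θ) = 1 / (1 + exp(−a(θ − b)))
Exponent: 1.4 × (1.17 − (-0.31)) = 2.0720
1/(1 + e^{-2.0720}) = 0.8882
P(incorrect) = 1 − 0.8882 = 0.1118

0.112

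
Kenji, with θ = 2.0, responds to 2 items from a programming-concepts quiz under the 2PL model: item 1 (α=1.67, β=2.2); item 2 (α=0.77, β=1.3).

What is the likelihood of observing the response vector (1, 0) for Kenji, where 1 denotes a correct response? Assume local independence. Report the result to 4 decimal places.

P(θ) = 1 / (1 + exp(−α(θ − β)))
P_1 = 1/(1+e^{0.3340}) = 0.4173
P_2 = 1/(1+e^{-0.5390}) = 0.6316
L = P_1 × (1−P_2) = 0.4173 × 0.3684 = 0.15373

0.1537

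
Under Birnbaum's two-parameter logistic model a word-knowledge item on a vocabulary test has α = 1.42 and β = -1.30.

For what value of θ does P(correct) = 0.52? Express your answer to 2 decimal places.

-1.24

P(θ) = 1 / (1 + exp(−α(θ − β)))
logit = ln(0.5200/0.4800) = 0.0800
θ = β + logit/(α) = -1.30 + 0.0800/1.4200 = -1.2436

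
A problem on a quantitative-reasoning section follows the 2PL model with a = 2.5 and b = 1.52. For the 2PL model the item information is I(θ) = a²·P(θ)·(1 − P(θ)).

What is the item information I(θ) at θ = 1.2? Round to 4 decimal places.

P = 1/(1+e^{0.8000}) = 0.3100
P(1−P) = 0.3100 × 0.6900 = 0.2139
I = a² × P(1−P) = 2.5² × 0.2139 = 1.33694

1.3369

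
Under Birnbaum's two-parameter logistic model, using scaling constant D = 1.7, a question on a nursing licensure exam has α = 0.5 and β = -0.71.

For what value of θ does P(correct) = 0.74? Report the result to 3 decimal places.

0.521

P(θ) = 1 / (1 + exp(−D·α(θ − β)))
logit = ln(0.7400/0.2600) = 1.0460
θ = β + logit/(1.7·α) = -0.71 + 1.0460/0.8500 = 0.5206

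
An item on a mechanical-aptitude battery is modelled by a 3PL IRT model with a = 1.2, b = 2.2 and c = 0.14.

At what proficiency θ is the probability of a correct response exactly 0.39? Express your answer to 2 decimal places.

1.46

P(θ) = c + (1 − c) · 1 / (1 + exp(−a(θ − b)))
Remove guessing floor: (0.39 − 0.14)/(1 − 0.14) = 0.2907
logit = ln(0.2907/0.7093) = -0.8920
θ = b + logit/(a) = 2.2 + (-0.8920)/1.2000 = 1.4567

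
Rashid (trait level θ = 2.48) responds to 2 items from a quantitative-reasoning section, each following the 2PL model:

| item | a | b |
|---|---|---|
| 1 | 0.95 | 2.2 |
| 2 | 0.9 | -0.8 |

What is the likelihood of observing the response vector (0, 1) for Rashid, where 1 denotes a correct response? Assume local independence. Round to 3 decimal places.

P(θ) = 1 / (1 + exp(−a(θ − b)))
P_1 = 1/(1+e^{-0.2660}) = 0.5661
P_2 = 1/(1+e^{-2.9520}) = 0.9504
L = (1−P_1) × P_2 = 0.4339 × 0.9504 = 0.41235

0.412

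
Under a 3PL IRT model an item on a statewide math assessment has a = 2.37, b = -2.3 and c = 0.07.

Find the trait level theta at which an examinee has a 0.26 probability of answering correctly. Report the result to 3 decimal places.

P(theta) = c + (1 − c) · 1 / (1 + exp(−a(theta − b)))
Remove guessing floor: (0.26 − 0.07)/(1 − 0.07) = 0.2043
logit = ln(0.2043/0.7957) = -1.3596
theta = b + logit/(a) = -2.3 + (-1.3596)/2.3700 = -2.8737

-2.874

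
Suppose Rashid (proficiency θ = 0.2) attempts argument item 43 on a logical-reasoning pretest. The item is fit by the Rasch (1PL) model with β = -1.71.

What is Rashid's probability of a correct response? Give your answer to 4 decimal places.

0.8710

P(θ) = 1 / (1 + exp(−(θ − β)))
Exponent: (0.2 − (-1.71)) = 1.9100
1/(1 + e^{-1.9100}) = 0.8710
P = 0.8710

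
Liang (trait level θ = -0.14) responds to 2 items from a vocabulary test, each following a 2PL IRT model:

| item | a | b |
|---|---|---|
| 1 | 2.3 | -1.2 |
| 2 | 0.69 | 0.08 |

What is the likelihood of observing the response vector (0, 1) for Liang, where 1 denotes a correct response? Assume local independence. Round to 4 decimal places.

0.0371

P(θ) = 1 / (1 + exp(−a(θ − b)))
P_1 = 1/(1+e^{-2.4380}) = 0.9197
P_2 = 1/(1+e^{0.1518}) = 0.4621
L = (1−P_1) × P_2 = 0.0803 × 0.4621 = 0.03712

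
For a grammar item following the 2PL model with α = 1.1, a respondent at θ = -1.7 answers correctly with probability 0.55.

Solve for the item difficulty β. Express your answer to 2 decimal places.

P(θ) = 1 / (1 + exp(−α(θ − β)))
logit(0.55) = ln(0.55/0.45) = 0.2007
β = θ − logit/(α) = -1.7 − 0.2007/1.1000 = -1.8824

-1.88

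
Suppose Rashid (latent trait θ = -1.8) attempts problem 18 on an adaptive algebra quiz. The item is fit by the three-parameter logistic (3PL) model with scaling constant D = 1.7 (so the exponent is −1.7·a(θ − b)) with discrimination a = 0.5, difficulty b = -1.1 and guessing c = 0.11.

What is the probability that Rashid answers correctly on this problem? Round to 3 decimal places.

P(θ) = c + (1 − c) · 1 / (1 + exp(−D·a(θ − b)))
Exponent: 1.7 × 0.5 × (-1.8 − (-1.1)) = -0.5950
1/(1 + e^{0.5950}) = 0.3555
P = 0.11 + 0.89 × 0.3555 = 0.4264

0.426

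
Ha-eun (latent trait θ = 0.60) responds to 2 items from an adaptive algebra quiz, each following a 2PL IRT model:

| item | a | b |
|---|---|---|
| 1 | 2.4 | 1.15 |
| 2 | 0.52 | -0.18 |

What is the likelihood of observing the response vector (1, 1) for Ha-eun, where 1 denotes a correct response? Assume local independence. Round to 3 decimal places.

P(θ) = 1 / (1 + exp(−a(θ − b)))
P_1 = 1/(1+e^{1.3200}) = 0.2108
P_2 = 1/(1+e^{-0.4056}) = 0.6000
L = P_1 × P_2 = 0.2108 × 0.6000 = 0.12650

0.126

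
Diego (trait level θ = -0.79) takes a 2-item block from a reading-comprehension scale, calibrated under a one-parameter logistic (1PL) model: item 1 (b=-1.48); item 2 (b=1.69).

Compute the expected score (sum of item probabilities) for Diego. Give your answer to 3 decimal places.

0.743

P(θ) = 1 / (1 + exp(−(θ − b)))
P_1 = 1/(1+e^{-0.6900}) = 0.6660
P_2 = 1/(1+e^{2.4800}) = 0.0773
E[score] = 0.6660 + 0.0773 = 0.7432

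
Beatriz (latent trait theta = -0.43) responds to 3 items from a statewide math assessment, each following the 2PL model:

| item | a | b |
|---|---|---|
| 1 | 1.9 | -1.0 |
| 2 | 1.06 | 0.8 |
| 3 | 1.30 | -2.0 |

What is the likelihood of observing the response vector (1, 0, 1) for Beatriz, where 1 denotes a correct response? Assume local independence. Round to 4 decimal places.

0.5200

P(theta) = 1 / (1 + exp(−a(theta − b)))
P_1 = 1/(1+e^{-1.0830}) = 0.7471
P_2 = 1/(1+e^{1.3038}) = 0.2135
P_3 = 1/(1+e^{-2.0410}) = 0.8850
L = P_1 × (1−P_2) × P_3 = 0.7471 × 0.7865 × 0.8850 = 0.52000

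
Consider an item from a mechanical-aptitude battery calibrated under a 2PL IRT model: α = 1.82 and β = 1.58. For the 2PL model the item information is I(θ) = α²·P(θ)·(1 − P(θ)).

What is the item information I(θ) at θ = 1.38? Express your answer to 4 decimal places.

0.8013

P = 1/(1+e^{0.3640}) = 0.4100
P(1−P) = 0.4100 × 0.5900 = 0.2419
I = α² × P(1−P) = 1.82² × 0.2419 = 0.80126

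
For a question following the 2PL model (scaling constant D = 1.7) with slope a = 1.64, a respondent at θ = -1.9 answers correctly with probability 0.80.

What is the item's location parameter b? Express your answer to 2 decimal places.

-2.40

P(θ) = 1 / (1 + exp(−D·a(θ − b)))
logit(0.80) = ln(0.80/0.20) = 1.3863
b = θ − logit/(1.7·a) = -1.9 − 1.3863/2.7880 = -2.3972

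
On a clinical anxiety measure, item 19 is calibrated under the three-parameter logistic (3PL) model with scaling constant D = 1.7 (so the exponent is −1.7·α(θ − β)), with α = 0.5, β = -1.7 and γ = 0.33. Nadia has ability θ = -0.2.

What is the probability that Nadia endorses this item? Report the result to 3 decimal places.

P(θ) = γ + (1 − γ) · 1 / (1 + exp(−D·α(θ − β)))
Exponent: 1.7 × 0.5 × (-0.2 − (-1.7)) = 1.2750
1/(1 + e^{-1.2750}) = 0.7816
P = 0.33 + 0.67 × 0.7816 = 0.8537

0.854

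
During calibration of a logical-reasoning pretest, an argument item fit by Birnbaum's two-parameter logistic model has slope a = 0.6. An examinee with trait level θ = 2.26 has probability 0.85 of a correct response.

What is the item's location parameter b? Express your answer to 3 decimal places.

P(θ) = 1 / (1 + exp(−a(θ − b)))
logit(0.85) = ln(0.85/0.15) = 1.7346
b = θ − logit/(a) = 2.26 − 1.7346/0.6000 = -0.6310

-0.631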